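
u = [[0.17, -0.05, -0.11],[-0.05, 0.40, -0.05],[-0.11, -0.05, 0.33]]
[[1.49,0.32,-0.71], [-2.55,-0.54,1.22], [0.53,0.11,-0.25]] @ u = [[0.32, 0.09, -0.41], [-0.54, -0.15, 0.71], [0.11, 0.03, -0.15]]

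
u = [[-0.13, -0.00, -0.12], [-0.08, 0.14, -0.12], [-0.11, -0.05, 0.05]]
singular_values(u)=[0.25, 0.15, 0.06]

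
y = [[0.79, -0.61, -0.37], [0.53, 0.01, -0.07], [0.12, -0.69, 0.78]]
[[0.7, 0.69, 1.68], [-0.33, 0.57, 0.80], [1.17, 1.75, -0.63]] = y @ [[-0.60, 1.3, 1.35], [-1.88, -0.45, -0.25], [-0.07, 1.65, -1.24]]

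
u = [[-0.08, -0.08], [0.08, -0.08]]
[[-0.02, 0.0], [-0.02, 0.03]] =u @ [[0.01, 0.17],[0.24, -0.19]]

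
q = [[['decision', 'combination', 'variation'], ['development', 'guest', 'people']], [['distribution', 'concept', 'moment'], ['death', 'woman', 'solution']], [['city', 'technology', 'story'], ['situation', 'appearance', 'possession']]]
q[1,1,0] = 'death'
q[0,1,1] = 'guest'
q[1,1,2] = 'solution'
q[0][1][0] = 'development'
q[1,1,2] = 'solution'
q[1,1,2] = 'solution'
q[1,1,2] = 'solution'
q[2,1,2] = 'possession'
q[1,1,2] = 'solution'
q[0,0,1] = 'combination'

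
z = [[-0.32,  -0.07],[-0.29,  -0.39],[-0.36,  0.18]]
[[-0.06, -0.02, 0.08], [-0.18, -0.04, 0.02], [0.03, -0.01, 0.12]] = z@ [[0.10, 0.05, -0.27],[0.38, 0.07, 0.15]]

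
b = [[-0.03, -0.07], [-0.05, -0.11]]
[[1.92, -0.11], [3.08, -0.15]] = b@[[-20.34, -8.29], [-18.76, 5.15]]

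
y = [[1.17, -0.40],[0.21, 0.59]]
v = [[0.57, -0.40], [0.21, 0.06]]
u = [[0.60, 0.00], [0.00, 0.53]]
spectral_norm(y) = 1.24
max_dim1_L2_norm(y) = 1.24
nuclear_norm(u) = 1.13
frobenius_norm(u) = 0.80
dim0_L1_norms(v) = [0.78, 0.46]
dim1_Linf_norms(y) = [1.17, 0.59]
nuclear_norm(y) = 1.86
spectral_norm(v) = 0.71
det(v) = 0.12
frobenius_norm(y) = 1.39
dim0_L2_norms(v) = [0.61, 0.4]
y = u + v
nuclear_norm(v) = 0.88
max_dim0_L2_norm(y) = 1.19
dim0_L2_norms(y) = [1.19, 0.71]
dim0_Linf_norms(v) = [0.57, 0.4]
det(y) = 0.77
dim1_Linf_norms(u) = [0.6, 0.53]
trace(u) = 1.13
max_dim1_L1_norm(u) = 0.6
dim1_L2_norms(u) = [0.6, 0.53]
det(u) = 0.32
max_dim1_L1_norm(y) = 1.57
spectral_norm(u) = 0.60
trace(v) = 0.63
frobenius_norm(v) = 0.73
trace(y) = 1.76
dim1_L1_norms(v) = [0.97, 0.27]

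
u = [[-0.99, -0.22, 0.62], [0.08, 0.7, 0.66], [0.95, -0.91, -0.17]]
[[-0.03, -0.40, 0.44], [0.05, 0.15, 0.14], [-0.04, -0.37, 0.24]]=u @[[0.02, 0.06, 0.01], [0.06, 0.54, -0.36], [0.01, -0.36, 0.60]]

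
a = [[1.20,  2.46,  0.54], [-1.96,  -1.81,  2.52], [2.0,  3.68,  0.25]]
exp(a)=[[2.43,  7.16,  7.17], [-0.31,  2.31,  2.87], [1.99,  9.45,  10.16]]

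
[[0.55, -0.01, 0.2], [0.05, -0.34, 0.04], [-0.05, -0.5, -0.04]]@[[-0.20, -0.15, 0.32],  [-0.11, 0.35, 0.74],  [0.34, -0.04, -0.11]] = [[-0.04, -0.09, 0.15], [0.04, -0.13, -0.24], [0.05, -0.17, -0.38]]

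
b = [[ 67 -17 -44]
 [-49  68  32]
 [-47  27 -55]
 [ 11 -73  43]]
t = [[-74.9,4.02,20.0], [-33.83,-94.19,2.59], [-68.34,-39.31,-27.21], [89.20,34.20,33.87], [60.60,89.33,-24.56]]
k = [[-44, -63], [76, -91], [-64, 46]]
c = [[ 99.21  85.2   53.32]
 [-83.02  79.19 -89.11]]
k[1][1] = -91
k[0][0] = -44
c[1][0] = -83.02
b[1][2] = 32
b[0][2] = -44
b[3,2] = 43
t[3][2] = 33.87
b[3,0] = 11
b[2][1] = 27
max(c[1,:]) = 79.19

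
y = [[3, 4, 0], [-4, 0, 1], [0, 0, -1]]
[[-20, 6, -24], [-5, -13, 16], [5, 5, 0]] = y @[[0, 2, -4], [-5, 0, -3], [-5, -5, 0]]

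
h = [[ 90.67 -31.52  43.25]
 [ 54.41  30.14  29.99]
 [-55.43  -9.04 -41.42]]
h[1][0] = 54.41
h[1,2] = 29.99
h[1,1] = 30.14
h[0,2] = 43.25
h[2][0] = -55.43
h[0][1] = -31.52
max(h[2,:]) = -9.04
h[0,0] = 90.67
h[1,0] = 54.41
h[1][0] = 54.41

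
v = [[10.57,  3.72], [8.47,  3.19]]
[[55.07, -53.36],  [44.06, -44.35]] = v@[[5.33, -2.37], [-0.34, -7.61]]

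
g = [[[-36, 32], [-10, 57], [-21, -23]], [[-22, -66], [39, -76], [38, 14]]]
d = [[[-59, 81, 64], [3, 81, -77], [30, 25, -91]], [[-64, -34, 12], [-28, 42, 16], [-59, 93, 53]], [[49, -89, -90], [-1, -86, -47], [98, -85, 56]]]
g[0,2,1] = -23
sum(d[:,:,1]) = 28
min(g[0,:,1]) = -23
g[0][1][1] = 57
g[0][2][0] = -21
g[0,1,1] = 57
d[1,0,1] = -34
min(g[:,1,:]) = -76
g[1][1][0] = 39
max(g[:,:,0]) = 39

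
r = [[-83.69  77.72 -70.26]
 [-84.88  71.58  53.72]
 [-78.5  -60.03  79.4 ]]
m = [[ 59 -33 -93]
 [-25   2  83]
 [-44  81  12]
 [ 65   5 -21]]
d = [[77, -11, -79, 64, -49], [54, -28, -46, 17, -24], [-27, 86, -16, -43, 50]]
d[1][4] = -24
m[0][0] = 59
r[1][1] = 71.58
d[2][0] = -27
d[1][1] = -28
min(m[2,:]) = -44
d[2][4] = 50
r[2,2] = 79.4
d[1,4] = -24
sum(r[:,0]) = -247.07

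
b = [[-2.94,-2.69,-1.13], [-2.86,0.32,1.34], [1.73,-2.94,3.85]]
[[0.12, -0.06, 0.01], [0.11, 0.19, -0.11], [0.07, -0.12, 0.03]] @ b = [[-0.16, -0.37, -0.18], [-1.06, 0.09, -0.29], [0.19, -0.31, -0.12]]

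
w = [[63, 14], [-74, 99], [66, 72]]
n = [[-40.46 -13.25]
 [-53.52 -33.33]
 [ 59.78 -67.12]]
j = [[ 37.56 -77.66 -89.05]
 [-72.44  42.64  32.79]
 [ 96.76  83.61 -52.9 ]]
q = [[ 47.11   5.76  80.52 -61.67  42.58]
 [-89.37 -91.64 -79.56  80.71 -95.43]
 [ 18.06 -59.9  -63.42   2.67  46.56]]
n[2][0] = 59.78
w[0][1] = 14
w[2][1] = 72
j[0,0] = 37.56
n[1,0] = -53.52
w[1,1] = 99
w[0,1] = 14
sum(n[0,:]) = -53.71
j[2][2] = -52.9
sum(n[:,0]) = -34.2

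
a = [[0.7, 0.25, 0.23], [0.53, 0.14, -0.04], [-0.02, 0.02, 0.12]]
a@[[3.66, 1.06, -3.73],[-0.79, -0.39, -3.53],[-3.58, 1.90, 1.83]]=[[1.54, 1.08, -3.07], [1.97, 0.43, -2.54], [-0.52, 0.2, 0.22]]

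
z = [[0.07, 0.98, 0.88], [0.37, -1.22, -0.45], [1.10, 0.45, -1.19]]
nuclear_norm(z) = 3.96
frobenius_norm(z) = 2.53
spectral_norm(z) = 1.95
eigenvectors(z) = [[0.85,0.56,0.36],  [0.04,-0.67,-0.83],  [0.52,-0.48,0.43]]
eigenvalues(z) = [0.66, -1.85, -1.15]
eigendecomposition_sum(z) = [[0.53, 0.32, 0.18], [0.03, 0.02, 0.01], [0.32, 0.19, 0.11]] + [[-0.65, 0.26, 1.04], [0.77, -0.31, -1.25], [0.55, -0.22, -0.89]] + [[0.19, 0.4, -0.34],  [-0.43, -0.92, 0.79],  [0.22, 0.48, -0.41]]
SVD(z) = [[0.59, 0.36, -0.72], [-0.58, -0.43, -0.69], [-0.56, 0.83, -0.04]] @ diag([1.9472060279787282, 1.5464517608235473, 0.4614928342337025]) @ [[-0.41, 0.53, 0.74],  [0.50, 0.81, -0.30],  [-0.76, 0.25, -0.60]]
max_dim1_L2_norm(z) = 1.68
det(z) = 1.39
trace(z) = -2.34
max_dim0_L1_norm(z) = 2.65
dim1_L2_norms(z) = [1.32, 1.35, 1.68]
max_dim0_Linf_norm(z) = 1.22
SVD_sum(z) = [[-0.47, 0.61, 0.85],[0.46, -0.60, -0.84],[0.44, -0.58, -0.81]] + [[0.28, 0.45, -0.17],[-0.33, -0.54, 0.20],[0.64, 1.04, -0.39]] + [[0.25, -0.08, 0.2], [0.24, -0.08, 0.19], [0.01, -0.00, 0.01]]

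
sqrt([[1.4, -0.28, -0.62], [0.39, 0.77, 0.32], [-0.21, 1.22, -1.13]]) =[[(1.2+0.03j), -0.13-0.12j, (-0.27+0.21j)], [0.17-0.03j, 0.92+0.10j, 0.13-0.19j], [-0.09+0.16j, (0.52-0.57j), 0.11+1.05j]]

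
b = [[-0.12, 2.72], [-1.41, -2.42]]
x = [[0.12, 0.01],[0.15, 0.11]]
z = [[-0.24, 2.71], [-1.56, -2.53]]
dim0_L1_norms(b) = [1.53, 5.14]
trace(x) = 0.23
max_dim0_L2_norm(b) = 3.64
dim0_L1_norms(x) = [0.27, 0.12]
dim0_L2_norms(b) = [1.42, 3.64]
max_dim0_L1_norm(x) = 0.27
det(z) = 4.83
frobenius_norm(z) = 4.03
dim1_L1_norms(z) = [2.95, 4.09]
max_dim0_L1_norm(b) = 5.14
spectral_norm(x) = 0.21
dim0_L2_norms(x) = [0.19, 0.11]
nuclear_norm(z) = 5.09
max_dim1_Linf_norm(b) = 2.72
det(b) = 4.13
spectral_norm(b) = 3.75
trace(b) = -2.54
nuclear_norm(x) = 0.27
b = x + z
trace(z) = -2.77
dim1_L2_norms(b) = [2.72, 2.8]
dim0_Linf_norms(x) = [0.15, 0.11]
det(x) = 0.01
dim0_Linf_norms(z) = [1.56, 2.71]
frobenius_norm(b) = 3.91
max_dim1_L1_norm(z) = 4.09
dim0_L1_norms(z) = [1.8, 5.24]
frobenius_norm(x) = 0.22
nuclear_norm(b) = 4.85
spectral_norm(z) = 3.83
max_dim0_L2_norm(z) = 3.71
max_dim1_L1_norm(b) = 3.83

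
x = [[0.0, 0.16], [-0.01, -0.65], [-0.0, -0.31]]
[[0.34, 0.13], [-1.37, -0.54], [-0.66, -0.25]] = x@[[-1.76,1.56],[2.13,0.80]]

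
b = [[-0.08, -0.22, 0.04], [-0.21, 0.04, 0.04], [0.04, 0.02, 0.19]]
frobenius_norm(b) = 0.38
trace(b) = 0.15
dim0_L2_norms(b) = [0.23, 0.22, 0.2]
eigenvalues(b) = [(-0.25+0j), (0.2+0.01j), (0.2-0.01j)]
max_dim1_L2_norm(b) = 0.24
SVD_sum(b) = [[-0.15, -0.14, 0.05], [-0.10, -0.09, 0.03], [-0.00, -0.00, 0.00]] + [[0.07, -0.08, -0.01], [-0.11, 0.13, 0.01], [0.00, -0.00, -0.0]] + [[-0.00, -0.0, -0.00],[0.00, 0.0, 0.00],[0.04, 0.02, 0.19]]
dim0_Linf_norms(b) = [0.21, 0.22, 0.19]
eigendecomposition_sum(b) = [[-0.16+0.00j, -0.12-0.00j, 0.03-0.00j], [(-0.12+0j), (-0.09-0j), (0.02-0j)], [(0.02-0j), 0.02+0.00j, (-0+0j)]] + [[0.04-0.02j, (-0.05+0.04j), (0.01+0.07j)], [(-0.05+0.01j), 0.06-0.03j, 0.01-0.08j], [0.01-0.06j, 0.09j, 0.10+0.05j]] + [[0.04+0.02j, (-0.05-0.04j), 0.01-0.07j], [-0.05-0.01j, (0.06+0.03j), (0.01+0.08j)], [(0.01+0.06j), -0.09j, (0.1-0.05j)]]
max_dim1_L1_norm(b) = 0.34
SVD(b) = [[-0.85, 0.53, -0.00],  [-0.53, -0.85, 0.00],  [-0.00, 0.00, 1.0]] @ diag([0.24994734723165918, 0.20304266451131983, 0.1951922129594313]) @ [[0.72, 0.66, -0.22], [0.66, -0.75, -0.06], [0.2, 0.10, 0.97]]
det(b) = -0.01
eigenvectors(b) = [[(-0.8+0j), 0.26+0.38j, 0.26-0.38j], [-0.59+0.00j, -0.19-0.49j, (-0.19+0.49j)], [0.10+0.00j, 0.71+0.00j, (0.71-0j)]]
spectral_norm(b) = 0.25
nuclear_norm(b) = 0.65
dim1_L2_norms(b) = [0.24, 0.22, 0.2]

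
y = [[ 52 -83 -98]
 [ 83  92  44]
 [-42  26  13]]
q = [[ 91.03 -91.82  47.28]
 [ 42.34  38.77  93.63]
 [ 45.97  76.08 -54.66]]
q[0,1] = -91.82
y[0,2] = -98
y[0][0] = 52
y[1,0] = 83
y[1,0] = 83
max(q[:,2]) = 93.63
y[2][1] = 26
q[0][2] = 47.28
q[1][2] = 93.63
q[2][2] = -54.66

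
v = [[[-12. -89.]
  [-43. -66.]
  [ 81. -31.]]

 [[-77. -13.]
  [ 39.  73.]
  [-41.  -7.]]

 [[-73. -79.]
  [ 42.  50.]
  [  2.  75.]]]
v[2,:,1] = [-79.0, 50.0, 75.0]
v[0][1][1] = -66.0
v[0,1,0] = -43.0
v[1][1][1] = 73.0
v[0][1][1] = -66.0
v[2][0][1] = -79.0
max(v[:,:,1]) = 75.0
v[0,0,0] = -12.0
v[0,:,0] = [-12.0, -43.0, 81.0]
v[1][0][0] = -77.0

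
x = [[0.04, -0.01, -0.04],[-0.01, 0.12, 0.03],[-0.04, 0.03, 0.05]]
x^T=[[0.04, -0.01, -0.04], [-0.01, 0.12, 0.03], [-0.04, 0.03, 0.05]]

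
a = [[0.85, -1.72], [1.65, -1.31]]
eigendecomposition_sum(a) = [[(0.42+0.74j), -0.86-0.15j], [0.82+0.15j, -0.65+0.55j]] + [[0.42-0.74j, (-0.86+0.15j)],[(0.82-0.15j), -0.65-0.55j]]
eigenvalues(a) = [(-0.23+1.29j), (-0.23-1.29j)]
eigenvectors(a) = [[0.71+0.00j, 0.71-0.00j], [(0.45-0.54j), (0.45+0.54j)]]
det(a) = 1.72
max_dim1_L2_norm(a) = 2.11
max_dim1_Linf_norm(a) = 1.72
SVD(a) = [[-0.67, -0.74], [-0.74, 0.67]] @ diag([2.781191865954722, 0.6200579043503052]) @ [[-0.65,0.76],[0.76,0.65]]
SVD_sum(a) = [[1.2, -1.42], [1.33, -1.58]] + [[-0.35, -0.30], [0.32, 0.27]]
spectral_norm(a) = 2.78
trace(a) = -0.46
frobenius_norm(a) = 2.85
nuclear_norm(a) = 3.40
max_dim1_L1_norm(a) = 2.96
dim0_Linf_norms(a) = [1.65, 1.72]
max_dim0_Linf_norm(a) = 1.72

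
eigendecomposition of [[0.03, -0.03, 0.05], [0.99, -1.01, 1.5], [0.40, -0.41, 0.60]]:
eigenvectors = [[0.02, 0.84, -0.17],[0.92, 0.50, 0.77],[0.38, -0.22, 0.62]]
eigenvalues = [-0.36, -0.0, -0.02]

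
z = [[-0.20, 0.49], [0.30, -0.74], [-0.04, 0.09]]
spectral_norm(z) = 0.96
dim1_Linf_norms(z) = [0.49, 0.74, 0.09]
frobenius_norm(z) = 0.96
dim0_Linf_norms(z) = [0.3, 0.74]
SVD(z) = [[-0.55, -0.21],[0.83, -0.25],[-0.10, -0.94]] @ diag([0.9630103176924248, 0.0033358683929156484]) @ [[0.38,-0.93], [0.93,0.38]]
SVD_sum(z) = [[-0.2, 0.49], [0.3, -0.74], [-0.04, 0.09]] + [[-0.00, -0.0], [-0.00, -0.0], [-0.00, -0.00]]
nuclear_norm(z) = 0.97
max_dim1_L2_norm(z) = 0.8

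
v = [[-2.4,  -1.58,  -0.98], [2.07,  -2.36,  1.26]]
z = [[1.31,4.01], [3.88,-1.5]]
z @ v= [[5.16, -11.53, 3.77],[-12.42, -2.59, -5.69]]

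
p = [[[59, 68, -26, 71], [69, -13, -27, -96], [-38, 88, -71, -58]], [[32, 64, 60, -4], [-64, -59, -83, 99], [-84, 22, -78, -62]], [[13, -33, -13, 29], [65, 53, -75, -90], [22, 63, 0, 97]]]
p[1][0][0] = 32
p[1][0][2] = 60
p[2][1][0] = 65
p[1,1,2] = -83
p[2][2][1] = 63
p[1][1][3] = 99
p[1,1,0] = -64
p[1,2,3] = -62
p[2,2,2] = 0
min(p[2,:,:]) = -90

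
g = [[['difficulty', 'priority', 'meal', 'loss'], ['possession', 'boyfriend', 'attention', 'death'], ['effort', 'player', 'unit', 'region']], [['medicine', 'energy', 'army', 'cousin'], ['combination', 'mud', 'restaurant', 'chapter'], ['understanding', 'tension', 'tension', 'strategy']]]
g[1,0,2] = 'army'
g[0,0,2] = 'meal'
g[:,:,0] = [['difficulty', 'possession', 'effort'], ['medicine', 'combination', 'understanding']]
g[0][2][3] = 'region'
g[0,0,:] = ['difficulty', 'priority', 'meal', 'loss']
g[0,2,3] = 'region'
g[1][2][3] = 'strategy'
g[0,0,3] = 'loss'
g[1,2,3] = 'strategy'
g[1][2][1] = 'tension'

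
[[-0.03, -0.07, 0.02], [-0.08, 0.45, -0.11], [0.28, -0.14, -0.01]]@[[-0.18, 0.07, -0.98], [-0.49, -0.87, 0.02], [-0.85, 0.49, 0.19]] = [[0.02, 0.07, 0.03],[-0.11, -0.45, 0.07],[0.03, 0.14, -0.28]]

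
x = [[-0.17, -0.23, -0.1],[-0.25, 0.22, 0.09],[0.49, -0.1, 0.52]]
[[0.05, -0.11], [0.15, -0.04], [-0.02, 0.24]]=x @ [[-0.47, 0.35], [-0.03, 0.17], [0.39, 0.16]]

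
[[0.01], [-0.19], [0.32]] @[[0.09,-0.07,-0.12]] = [[0.00, -0.00, -0.0], [-0.02, 0.01, 0.02], [0.03, -0.02, -0.04]]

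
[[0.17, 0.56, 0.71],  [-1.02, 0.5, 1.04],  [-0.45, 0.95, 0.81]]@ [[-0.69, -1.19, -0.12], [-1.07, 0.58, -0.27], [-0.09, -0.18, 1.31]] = [[-0.78, -0.01, 0.76], [0.08, 1.32, 1.35], [-0.78, 0.94, 0.86]]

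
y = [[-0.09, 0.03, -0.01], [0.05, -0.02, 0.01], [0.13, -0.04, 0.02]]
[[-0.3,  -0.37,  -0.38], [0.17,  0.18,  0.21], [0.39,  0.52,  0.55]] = y@ [[1.63, 5.21, 4.09], [-6.49, 2.31, 0.08], [-4.15, -3.42, 1.14]]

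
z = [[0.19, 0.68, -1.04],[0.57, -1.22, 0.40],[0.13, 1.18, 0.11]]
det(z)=-0.987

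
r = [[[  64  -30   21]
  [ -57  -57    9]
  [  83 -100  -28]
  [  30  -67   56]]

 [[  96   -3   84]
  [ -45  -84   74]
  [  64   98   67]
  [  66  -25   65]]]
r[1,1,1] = -84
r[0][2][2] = -28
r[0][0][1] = -30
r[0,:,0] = [64, -57, 83, 30]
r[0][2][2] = -28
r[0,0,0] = 64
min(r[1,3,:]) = -25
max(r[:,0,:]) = 96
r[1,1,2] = 74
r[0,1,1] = -57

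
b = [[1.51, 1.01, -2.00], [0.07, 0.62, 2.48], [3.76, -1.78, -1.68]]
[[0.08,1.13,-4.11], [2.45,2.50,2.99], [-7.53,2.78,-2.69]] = b @ [[-0.77, 1.40, -0.42],  [2.16, 0.63, -0.69],  [0.47, 0.81, 1.39]]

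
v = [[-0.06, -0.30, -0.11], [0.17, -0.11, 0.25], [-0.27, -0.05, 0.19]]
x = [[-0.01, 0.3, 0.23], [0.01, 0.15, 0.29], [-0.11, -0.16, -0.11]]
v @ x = [[0.01, -0.05, -0.09], [-0.03, -0.01, -0.02], [-0.02, -0.12, -0.1]]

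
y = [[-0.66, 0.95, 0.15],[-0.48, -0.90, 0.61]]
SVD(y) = [[-0.69,0.73], [0.73,0.69]] @ diag([1.3542537124394074, 0.969070112192138]) @ [[0.08, -0.96, 0.25],  [-0.84, 0.08, 0.54]]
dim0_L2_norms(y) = [0.82, 1.31, 0.63]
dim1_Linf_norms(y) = [0.95, 0.9]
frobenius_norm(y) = 1.67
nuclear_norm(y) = 2.32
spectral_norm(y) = 1.35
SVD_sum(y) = [[-0.07, 0.9, -0.23], [0.08, -0.95, 0.25]] + [[-0.59, 0.05, 0.38], [-0.56, 0.05, 0.36]]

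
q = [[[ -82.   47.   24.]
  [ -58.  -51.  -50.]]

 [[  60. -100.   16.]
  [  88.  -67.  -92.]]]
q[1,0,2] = 16.0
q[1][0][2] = 16.0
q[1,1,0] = 88.0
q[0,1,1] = -51.0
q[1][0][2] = 16.0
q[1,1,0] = 88.0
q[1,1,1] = -67.0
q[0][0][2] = 24.0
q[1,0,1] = -100.0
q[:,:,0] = [[-82.0, -58.0], [60.0, 88.0]]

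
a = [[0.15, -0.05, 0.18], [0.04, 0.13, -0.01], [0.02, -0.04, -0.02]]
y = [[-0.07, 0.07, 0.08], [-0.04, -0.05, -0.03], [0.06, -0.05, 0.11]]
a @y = [[0.00, 0.0, 0.03], [-0.01, -0.00, -0.0], [-0.0, 0.00, 0.00]]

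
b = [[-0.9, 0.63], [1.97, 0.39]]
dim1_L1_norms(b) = [1.53, 2.36]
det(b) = -1.59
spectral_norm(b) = 2.17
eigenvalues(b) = [-1.54, 1.03]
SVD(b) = [[-0.4,0.92], [0.92,0.4]] @ diag([2.168100633657567, 0.7343293827252573]) @ [[1.0, 0.05], [-0.05, 1.0]]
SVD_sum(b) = [[-0.87,-0.04], [1.98,0.1]] + [[-0.03, 0.67], [-0.01, 0.29]]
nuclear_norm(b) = 2.90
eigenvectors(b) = [[-0.70, -0.31], [0.71, -0.95]]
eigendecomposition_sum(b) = [[-1.16,0.38], [1.18,-0.38]] + [[0.26, 0.25], [0.79, 0.77]]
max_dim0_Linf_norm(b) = 1.97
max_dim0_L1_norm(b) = 2.87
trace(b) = -0.51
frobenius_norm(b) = 2.29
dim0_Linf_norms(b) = [1.97, 0.63]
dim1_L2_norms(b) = [1.1, 2.01]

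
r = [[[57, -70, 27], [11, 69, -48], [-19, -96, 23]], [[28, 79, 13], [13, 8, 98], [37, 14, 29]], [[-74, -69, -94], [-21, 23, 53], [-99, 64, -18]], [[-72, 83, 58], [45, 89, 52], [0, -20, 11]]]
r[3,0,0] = -72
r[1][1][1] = 8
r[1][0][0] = 28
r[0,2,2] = 23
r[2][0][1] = -69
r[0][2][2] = 23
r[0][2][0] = -19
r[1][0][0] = 28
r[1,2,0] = 37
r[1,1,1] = 8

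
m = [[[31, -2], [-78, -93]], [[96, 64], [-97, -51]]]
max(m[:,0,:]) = 96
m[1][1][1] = -51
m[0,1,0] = -78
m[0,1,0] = -78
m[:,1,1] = [-93, -51]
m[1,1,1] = -51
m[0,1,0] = -78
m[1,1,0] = -97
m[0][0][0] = 31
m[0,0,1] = -2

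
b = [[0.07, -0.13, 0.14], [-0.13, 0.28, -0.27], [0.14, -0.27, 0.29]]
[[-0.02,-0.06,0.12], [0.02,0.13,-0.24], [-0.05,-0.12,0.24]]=b @ [[1.08, -1.57, 1.8],[-1.12, 0.88, -0.57],[-1.74, 1.18, -0.57]]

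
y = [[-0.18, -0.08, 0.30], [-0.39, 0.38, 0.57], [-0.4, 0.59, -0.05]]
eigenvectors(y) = [[0.12+0.00j, 0.80+0.00j, 0.80-0.00j], [(0.82+0j), (0.58-0.06j), (0.58+0.06j)], [0.57+0.00j, (-0.12+0.12j), -0.12-0.12j]]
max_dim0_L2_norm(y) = 0.71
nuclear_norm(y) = 1.63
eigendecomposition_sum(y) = [[(-0.05+0j), (0.08+0j), (0.04+0j)], [(-0.38+0j), (0.58+0j), (0.28+0j)], [-0.26+0.00j, (0.4+0j), (0.2+0j)]] + [[-0.06+0.51j, (-0.08-0.53j), (0.13+0.66j)],  [-0.01+0.38j, (-0.1-0.38j), (0.14+0.47j)],  [(-0.07-0.09j), (0.09+0.07j), -0.12-0.08j]] + [[(-0.06-0.51j), (-0.08+0.53j), 0.13-0.66j], [(-0.01-0.38j), (-0.1+0.38j), 0.14-0.47j], [-0.07+0.09j, (0.09-0.07j), -0.12+0.08j]]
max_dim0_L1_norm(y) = 1.05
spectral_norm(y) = 0.98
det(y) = 0.06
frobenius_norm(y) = 1.12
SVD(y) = [[-0.20, 0.53, 0.83], [-0.77, 0.44, -0.47], [-0.61, -0.73, 0.31]] @ diag([0.9780117325658391, 0.5396569659911236, 0.11429527558399291]) @ [[0.59, -0.65, -0.48], [0.05, -0.56, 0.82], [-0.80, -0.51, -0.30]]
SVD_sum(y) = [[-0.12, 0.13, 0.09], [-0.44, 0.49, 0.36], [-0.35, 0.39, 0.28]] + [[0.01, -0.16, 0.23], [0.01, -0.13, 0.2], [-0.02, 0.22, -0.32]] + [[-0.08, -0.05, -0.03], [0.04, 0.03, 0.02], [-0.03, -0.02, -0.01]]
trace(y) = 0.15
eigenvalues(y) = [(0.72+0j), (-0.28+0.05j), (-0.28-0.05j)]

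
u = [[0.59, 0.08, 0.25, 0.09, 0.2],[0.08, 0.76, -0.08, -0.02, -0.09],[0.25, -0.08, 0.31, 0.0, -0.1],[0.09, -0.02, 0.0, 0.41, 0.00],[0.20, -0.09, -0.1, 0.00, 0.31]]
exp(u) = [[1.90,0.13,0.38,0.15,0.30],  [0.13,2.16,-0.12,-0.03,-0.14],  [0.38,-0.12,1.42,0.02,-0.1],  [0.15,-0.03,0.02,1.51,0.01],  [0.30,-0.14,-0.10,0.01,1.4]]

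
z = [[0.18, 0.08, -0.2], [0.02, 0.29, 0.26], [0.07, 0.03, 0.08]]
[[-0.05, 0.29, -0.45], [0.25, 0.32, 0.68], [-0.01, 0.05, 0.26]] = z @ [[-0.6, 0.56, 0.6], [0.86, 1.38, -0.15], [0.03, -0.37, 2.74]]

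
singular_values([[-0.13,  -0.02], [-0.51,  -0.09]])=[0.53, 0.0]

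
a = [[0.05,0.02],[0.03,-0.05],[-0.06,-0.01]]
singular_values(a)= [0.08, 0.05]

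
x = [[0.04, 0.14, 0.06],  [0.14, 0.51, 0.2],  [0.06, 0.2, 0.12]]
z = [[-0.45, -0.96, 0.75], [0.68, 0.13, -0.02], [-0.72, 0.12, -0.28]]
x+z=[[-0.41,-0.82,0.81], [0.82,0.64,0.18], [-0.66,0.32,-0.16]]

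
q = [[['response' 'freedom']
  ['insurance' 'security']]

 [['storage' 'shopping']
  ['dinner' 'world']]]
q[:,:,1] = [['freedom', 'security'], ['shopping', 'world']]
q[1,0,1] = 'shopping'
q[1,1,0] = 'dinner'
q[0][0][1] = 'freedom'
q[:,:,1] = [['freedom', 'security'], ['shopping', 'world']]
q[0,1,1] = 'security'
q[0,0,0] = 'response'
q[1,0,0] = 'storage'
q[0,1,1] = 'security'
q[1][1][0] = 'dinner'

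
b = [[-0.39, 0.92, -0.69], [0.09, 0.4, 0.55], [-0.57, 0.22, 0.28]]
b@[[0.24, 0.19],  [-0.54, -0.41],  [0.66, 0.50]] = [[-1.05,-0.80],[0.17,0.13],[-0.07,-0.06]]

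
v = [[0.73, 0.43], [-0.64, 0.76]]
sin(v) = [[0.76, 0.33], [-0.49, 0.78]]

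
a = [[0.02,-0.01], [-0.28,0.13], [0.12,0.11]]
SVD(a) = [[-0.07, 0.02], [0.97, -0.25], [-0.25, -0.97]] @ diag([0.31754255987885127, 0.14651526427504472]) @ [[-0.95, 0.31], [-0.31, -0.95]]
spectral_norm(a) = 0.32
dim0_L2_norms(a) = [0.31, 0.17]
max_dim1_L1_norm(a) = 0.41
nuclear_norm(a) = 0.46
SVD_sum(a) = [[0.02,-0.01], [-0.29,0.1], [0.08,-0.02]] + [[-0.0, -0.0], [0.01, 0.03], [0.04, 0.13]]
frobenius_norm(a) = 0.35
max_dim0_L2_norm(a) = 0.31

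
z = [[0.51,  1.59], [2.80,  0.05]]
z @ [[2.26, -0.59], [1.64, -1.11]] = [[3.76, -2.07], [6.41, -1.71]]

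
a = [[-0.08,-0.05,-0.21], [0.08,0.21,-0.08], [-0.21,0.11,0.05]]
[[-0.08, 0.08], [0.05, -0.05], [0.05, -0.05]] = a@[[0.01,  -0.01], [0.33,  -0.34], [0.29,  -0.3]]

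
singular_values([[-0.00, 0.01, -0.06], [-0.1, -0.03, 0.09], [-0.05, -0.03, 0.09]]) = [0.18, 0.05, 0.01]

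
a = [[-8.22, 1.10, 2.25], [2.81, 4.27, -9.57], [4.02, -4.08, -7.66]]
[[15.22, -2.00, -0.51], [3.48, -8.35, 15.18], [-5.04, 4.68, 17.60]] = a @ [[-1.96, 0.11, -0.65],  [0.58, -1.49, -0.88],  [-0.68, 0.24, -2.17]]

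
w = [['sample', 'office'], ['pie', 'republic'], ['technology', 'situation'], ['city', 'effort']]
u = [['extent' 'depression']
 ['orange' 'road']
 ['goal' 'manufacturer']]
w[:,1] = ['office', 'republic', 'situation', 'effort']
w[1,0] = 'pie'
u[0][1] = 'depression'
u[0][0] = 'extent'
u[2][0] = 'goal'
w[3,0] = 'city'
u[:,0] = ['extent', 'orange', 'goal']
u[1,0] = 'orange'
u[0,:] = ['extent', 'depression']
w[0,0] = 'sample'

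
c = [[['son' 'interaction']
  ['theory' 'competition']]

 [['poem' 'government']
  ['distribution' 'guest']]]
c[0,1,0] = 'theory'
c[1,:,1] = ['government', 'guest']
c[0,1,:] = ['theory', 'competition']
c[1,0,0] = 'poem'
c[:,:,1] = [['interaction', 'competition'], ['government', 'guest']]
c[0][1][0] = 'theory'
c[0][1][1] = 'competition'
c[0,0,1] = 'interaction'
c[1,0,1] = 'government'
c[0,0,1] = 'interaction'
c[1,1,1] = 'guest'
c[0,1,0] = 'theory'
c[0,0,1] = 'interaction'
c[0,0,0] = 'son'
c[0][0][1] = 'interaction'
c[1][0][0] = 'poem'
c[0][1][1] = 'competition'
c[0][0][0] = 'son'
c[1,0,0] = 'poem'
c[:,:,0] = [['son', 'theory'], ['poem', 'distribution']]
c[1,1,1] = 'guest'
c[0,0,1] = 'interaction'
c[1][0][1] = 'government'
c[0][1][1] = 'competition'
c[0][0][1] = 'interaction'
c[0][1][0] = 'theory'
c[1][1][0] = 'distribution'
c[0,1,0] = 'theory'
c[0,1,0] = 'theory'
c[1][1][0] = 'distribution'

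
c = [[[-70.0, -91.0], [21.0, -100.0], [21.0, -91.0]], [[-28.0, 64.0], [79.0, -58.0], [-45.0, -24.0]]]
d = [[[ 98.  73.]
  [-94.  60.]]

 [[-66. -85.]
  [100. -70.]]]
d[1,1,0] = 100.0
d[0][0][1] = 73.0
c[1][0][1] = 64.0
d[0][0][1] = 73.0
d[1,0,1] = -85.0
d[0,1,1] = 60.0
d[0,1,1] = 60.0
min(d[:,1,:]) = -94.0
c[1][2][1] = -24.0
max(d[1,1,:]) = 100.0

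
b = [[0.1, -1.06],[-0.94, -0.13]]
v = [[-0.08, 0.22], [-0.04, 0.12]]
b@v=[[0.03, -0.11],[0.08, -0.22]]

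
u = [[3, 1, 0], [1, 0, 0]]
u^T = [[3, 1], [1, 0], [0, 0]]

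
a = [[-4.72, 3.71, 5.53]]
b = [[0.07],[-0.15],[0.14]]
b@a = [[-0.33, 0.26, 0.39], [0.71, -0.56, -0.83], [-0.66, 0.52, 0.77]]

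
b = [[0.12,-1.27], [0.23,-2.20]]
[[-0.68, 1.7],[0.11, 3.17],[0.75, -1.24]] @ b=[[0.31, -2.88], [0.74, -7.11], [-0.2, 1.78]]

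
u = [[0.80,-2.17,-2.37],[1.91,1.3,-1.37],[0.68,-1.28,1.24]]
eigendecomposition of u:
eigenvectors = [[(0.78+0j), 0.78-0.00j, (-0.01+0j)], [-0.03-0.52j, -0.03+0.52j, -0.73+0.00j], [(0.17-0.3j), (0.17+0.3j), (0.68+0j)]]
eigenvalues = [(0.37+2.37j), (0.37-2.37j), (2.61+0j)]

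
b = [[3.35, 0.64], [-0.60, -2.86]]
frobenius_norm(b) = 4.49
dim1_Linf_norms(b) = [3.35, 2.86]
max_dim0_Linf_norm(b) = 3.35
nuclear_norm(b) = 6.21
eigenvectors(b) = [[1.00, -0.1], [-0.1, 0.99]]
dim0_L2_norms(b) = [3.4, 2.93]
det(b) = -9.20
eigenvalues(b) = [3.29, -2.8]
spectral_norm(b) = 3.77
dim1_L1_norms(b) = [3.99, 3.46]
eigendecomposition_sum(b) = [[3.32, 0.35],[-0.32, -0.03]] + [[0.03, 0.29], [-0.28, -2.83]]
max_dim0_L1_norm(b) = 3.95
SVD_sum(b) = [[2.58,1.77], [-1.74,-1.19]] + [[0.77, -1.13], [1.14, -1.67]]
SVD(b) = [[-0.83,  0.56], [0.56,  0.83]] @ diag([3.7717164947440573, 2.438412328396409]) @ [[-0.83, -0.57], [0.57, -0.83]]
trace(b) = 0.49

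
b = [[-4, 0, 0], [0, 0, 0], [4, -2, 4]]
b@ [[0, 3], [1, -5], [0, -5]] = [[0, -12], [0, 0], [-2, 2]]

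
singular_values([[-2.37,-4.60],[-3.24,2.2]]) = [5.22, 3.85]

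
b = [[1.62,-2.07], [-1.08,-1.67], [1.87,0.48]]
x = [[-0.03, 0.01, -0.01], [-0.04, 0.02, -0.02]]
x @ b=[[-0.08, 0.04],  [-0.12, 0.04]]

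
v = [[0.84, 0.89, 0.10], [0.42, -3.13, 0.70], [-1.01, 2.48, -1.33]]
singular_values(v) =[4.38, 1.26, 0.31]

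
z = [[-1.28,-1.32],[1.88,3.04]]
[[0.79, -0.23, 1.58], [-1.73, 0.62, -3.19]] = z@[[-0.08, -0.09, -0.42], [-0.52, 0.26, -0.79]]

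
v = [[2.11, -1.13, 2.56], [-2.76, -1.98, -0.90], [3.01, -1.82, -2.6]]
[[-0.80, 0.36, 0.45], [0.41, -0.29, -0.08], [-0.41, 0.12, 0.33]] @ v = [[-1.33, -0.63, -3.54], [1.42, 0.26, 1.52], [-0.20, -0.37, -2.02]]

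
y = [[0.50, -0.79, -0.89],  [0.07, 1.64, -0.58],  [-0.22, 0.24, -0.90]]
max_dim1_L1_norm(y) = 2.29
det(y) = -1.16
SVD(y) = [[-0.30, -0.83, -0.47], [0.92, -0.12, -0.38], [0.26, -0.54, 0.8]] @ diag([1.8778925649113596, 1.373329159046032, 0.44786888211233605]) @ [[-0.08, 0.96, -0.27], [-0.22, 0.24, 0.94], [-0.97, -0.13, -0.2]]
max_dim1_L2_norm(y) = 1.74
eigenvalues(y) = [-1.01, 0.79, 1.46]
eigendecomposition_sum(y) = [[-0.09, 0.03, -0.64], [-0.03, 0.01, -0.18], [-0.14, 0.04, -0.92]] + [[0.86, 1.02, -0.8], [-0.16, -0.19, 0.15], [-0.13, -0.16, 0.13]] + [[-0.26, -1.84, 0.55], [0.26, 1.83, -0.55], [0.05, 0.36, -0.11]]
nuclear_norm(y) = 3.70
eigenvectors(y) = [[0.56, -0.97, -0.7], [0.16, 0.18, 0.70], [0.81, 0.15, 0.14]]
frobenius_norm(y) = 2.37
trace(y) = 1.24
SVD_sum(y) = [[0.04,-0.54,0.15], [-0.13,1.66,-0.46], [-0.04,0.47,-0.13]] + [[0.26, -0.28, -1.08], [0.04, -0.04, -0.15], [0.17, -0.18, -0.7]] + [[0.20, 0.03, 0.04], [0.16, 0.02, 0.03], [-0.35, -0.05, -0.07]]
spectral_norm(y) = 1.88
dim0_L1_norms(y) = [0.79, 2.67, 2.37]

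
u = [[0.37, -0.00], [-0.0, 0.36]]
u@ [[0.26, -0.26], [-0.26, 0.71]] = [[0.10,-0.1], [-0.09,0.26]]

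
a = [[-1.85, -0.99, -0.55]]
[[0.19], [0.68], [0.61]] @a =[[-0.35, -0.19, -0.1], [-1.26, -0.67, -0.37], [-1.13, -0.60, -0.34]]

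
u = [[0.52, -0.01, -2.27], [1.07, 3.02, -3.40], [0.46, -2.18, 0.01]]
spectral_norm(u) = 5.17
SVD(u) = [[0.35, 0.63, 0.69], [0.90, -0.03, -0.43], [-0.25, 0.78, -0.58]] @ diag([5.166769490281334, 2.3168895785913817, 0.3864139165618167]) @ [[0.20, 0.63, -0.75],  [0.28, -0.77, -0.57],  [-0.94, -0.1, -0.33]]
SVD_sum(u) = [[0.36,  1.14,  -1.34],[0.93,  2.96,  -3.49],[-0.26,  -0.82,  0.97]] + [[0.41, -1.12, -0.84], [-0.02, 0.05, 0.04], [0.51, -1.38, -1.03]] + [[-0.25,-0.03,-0.09], [0.16,0.02,0.05], [0.21,0.02,0.07]]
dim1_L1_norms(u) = [2.8, 7.49, 2.65]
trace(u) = 3.55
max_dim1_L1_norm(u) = 7.49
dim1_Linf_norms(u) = [2.27, 3.4, 2.18]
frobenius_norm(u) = 5.68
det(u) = 4.63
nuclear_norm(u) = 7.87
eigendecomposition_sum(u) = [[0.19+0.75j, (-0.4-0.41j), -0.82-0.55j], [(0.25+0.12j), -0.20+0.02j, (-0.33+0.1j)], [0.35+0.31j, -0.34-0.07j, (-0.59+0.01j)]] + [[0.19-0.75j, -0.40+0.41j, (-0.82+0.55j)], [(0.25-0.12j), -0.20-0.02j, -0.33-0.10j], [(0.35-0.31j), -0.34+0.07j, (-0.59-0.01j)]] + [[(0.13-0j), 0.80+0.00j, (-0.63-0j)], [0.57-0.00j, (3.43+0j), (-2.73-0j)], [(-0.25+0j), (-1.5-0j), (1.19+0j)]]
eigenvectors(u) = [[(0.82+0j),  (0.82-0j),  (-0.21+0j)], [0.19-0.22j,  0.19+0.22j,  (-0.9+0j)], [(0.4-0.28j),  0.40+0.28j,  0.39+0.00j]]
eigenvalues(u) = [(-0.6+0.78j), (-0.6-0.78j), (4.75+0j)]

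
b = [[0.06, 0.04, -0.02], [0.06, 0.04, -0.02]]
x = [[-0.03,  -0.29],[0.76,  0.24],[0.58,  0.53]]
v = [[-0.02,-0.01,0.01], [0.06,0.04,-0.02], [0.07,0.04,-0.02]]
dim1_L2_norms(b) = [0.07, 0.07]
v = x @ b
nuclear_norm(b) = 0.11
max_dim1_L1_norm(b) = 0.12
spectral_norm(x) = 1.11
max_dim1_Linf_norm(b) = 0.06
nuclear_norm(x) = 1.44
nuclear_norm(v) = 0.12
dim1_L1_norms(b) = [0.12, 0.12]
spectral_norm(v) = 0.11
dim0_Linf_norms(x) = [0.76, 0.53]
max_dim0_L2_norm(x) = 0.96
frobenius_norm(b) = 0.11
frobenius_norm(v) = 0.11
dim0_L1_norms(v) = [0.15, 0.09, 0.05]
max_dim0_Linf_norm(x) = 0.76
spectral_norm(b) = 0.11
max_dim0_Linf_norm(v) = 0.07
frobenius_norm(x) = 1.16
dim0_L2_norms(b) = [0.08, 0.06, 0.03]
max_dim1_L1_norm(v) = 0.13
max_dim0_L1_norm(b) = 0.12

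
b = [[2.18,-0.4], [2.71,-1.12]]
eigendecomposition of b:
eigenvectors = [[0.73,0.14], [0.68,0.99]]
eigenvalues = [1.81, -0.75]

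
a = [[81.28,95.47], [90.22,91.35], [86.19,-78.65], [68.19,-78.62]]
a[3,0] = 68.19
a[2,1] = -78.65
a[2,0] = 86.19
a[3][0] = 68.19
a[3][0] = 68.19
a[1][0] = 90.22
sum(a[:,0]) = 325.88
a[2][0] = 86.19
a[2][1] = -78.65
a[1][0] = 90.22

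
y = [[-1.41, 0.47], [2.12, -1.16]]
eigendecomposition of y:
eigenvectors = [[-0.47, -0.38], [0.88, -0.92]]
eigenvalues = [-2.29, -0.28]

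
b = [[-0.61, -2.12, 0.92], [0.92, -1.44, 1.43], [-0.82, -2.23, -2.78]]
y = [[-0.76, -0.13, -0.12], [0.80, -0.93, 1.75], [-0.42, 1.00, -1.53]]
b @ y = [[-1.62, 2.97, -5.04], [-2.45, 2.65, -4.82], [0.01, -0.6, 0.45]]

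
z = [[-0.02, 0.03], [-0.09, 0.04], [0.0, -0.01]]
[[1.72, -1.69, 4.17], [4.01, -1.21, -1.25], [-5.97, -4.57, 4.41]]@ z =[[0.12, -0.06], [0.03, 0.08], [0.53, -0.41]]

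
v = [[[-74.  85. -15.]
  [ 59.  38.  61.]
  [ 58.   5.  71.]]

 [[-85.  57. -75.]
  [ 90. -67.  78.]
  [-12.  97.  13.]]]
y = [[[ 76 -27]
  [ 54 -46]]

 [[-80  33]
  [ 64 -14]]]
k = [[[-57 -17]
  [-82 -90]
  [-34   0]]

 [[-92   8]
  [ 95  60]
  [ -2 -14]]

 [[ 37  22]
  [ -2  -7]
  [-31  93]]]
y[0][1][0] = 54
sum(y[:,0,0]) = -4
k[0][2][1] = 0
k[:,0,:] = [[-57, -17], [-92, 8], [37, 22]]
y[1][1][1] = -14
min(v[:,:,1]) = -67.0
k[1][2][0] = -2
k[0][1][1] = -90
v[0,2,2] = 71.0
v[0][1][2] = 61.0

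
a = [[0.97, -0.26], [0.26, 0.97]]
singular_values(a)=[1.0, 1.0]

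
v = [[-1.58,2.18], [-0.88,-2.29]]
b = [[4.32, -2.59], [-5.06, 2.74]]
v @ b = [[-17.86, 10.07], [7.79, -4.00]]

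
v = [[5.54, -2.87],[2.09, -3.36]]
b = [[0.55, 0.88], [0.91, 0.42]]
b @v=[[4.89,-4.54],[5.92,-4.02]]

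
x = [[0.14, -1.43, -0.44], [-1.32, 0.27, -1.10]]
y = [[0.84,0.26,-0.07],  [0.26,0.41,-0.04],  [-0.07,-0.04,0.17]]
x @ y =[[-0.22, -0.53, -0.03],[-0.96, -0.19, -0.11]]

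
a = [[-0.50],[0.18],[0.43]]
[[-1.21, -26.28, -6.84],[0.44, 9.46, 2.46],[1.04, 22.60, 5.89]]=a@[[2.42, 52.55, 13.69]]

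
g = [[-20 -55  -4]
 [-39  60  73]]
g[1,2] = 73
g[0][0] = -20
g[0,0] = -20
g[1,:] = [-39, 60, 73]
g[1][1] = 60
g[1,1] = 60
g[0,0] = -20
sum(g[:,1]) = 5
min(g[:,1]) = -55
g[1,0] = -39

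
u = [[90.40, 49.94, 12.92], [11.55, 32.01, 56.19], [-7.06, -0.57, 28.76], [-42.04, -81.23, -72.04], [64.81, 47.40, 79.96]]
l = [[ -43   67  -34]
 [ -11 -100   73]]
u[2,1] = -0.57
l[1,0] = -11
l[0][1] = 67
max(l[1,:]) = 73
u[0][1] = 49.94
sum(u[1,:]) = 99.75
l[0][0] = -43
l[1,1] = -100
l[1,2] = 73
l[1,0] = -11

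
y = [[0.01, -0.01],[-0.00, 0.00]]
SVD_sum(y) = [[0.01, -0.01], [0.0, 0.00]] + [[0.0,0.0],[0.00,0.0]]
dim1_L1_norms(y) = [0.02, 0.0]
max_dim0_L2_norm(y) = 0.01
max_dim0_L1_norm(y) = 0.01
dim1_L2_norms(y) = [0.01, 0.0]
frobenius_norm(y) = 0.01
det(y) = 0.00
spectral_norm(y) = 0.01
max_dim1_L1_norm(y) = 0.02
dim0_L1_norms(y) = [0.01, 0.01]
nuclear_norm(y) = 0.01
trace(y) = 0.01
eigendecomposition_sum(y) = [[0.01, -0.01],  [0.00, 0.0]] + [[0.00,0.00],[0.0,0.0]]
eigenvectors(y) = [[1.00,0.71], [0.00,0.71]]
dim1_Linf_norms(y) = [0.01, 0.0]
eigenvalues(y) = [0.01, 0.0]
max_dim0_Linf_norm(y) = 0.01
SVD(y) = [[1.0, 0.00], [0.0, 1.0]] @ diag([0.014142135623730952, 0.0]) @ [[0.71, -0.71],[0.71, 0.71]]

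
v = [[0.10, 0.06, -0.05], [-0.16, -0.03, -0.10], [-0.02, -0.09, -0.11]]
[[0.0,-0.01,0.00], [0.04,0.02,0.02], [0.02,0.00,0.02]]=v@[[-0.10, -0.12, -0.04], [0.06, 0.05, 0.0], [-0.22, -0.05, -0.14]]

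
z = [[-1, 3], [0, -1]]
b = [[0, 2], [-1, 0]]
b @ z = [[0, -2], [1, -3]]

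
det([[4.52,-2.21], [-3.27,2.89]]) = 5.836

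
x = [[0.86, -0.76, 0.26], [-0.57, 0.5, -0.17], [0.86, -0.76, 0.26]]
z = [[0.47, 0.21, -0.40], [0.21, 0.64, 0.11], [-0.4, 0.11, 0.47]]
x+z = [[1.33, -0.55, -0.14], [-0.36, 1.14, -0.06], [0.46, -0.65, 0.73]]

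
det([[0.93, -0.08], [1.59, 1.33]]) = 1.364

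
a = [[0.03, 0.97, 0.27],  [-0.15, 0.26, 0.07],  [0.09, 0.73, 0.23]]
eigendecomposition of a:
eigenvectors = [[(0.04+0j), (0.71+0j), 0.71-0.00j],  [(-0.27+0j), -0.02+0.23j, -0.02-0.23j],  [0.96+0.00j, (0.65-0.14j), 0.65+0.14j]]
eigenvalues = [(0.03+0j), (0.24+0.26j), (0.24-0.26j)]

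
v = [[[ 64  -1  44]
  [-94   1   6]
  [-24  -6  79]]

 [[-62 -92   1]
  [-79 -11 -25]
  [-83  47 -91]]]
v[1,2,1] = 47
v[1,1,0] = -79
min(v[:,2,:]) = -91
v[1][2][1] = 47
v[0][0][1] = -1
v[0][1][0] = -94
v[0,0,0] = 64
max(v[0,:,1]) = 1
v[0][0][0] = 64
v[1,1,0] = -79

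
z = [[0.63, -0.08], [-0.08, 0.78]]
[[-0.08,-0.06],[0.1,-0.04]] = z @[[-0.12, -0.10],[0.11, -0.06]]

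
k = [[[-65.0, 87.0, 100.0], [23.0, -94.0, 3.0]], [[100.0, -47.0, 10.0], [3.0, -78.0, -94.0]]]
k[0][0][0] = -65.0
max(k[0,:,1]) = 87.0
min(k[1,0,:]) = -47.0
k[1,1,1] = -78.0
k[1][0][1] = -47.0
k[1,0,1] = -47.0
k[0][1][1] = -94.0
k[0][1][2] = 3.0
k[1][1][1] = -78.0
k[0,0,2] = 100.0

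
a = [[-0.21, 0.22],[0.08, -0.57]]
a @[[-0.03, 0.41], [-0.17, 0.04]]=[[-0.03, -0.08], [0.09, 0.01]]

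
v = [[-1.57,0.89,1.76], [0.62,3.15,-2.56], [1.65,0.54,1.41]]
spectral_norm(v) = 4.19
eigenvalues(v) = [(-2.5+0j), (2.74+1.18j), (2.74-1.18j)]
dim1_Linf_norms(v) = [1.76, 3.15, 1.65]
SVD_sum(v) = [[-0.2, -0.66, 0.70], [0.82, 2.72, -2.91], [-0.06, -0.21, 0.23]] + [[-0.99, 1.63, 1.25], [-0.25, 0.42, 0.32], [-0.19, 0.32, 0.24]] + [[-0.39,-0.09,-0.19],[0.05,0.01,0.03],[1.91,0.43,0.94]]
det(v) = -22.24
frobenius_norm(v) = 5.31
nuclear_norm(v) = 8.80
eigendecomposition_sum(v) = [[-2.03+0.00j, (0.22+0j), 1.06-0.00j], [(0.58-0j), (-0.06-0j), (-0.3+0j)], [0.78-0.00j, -0.08-0.00j, (-0.41+0j)]] + [[(0.23+0.17j), 0.34-0.45j, (0.35+0.79j)], [0.02+0.82j, 1.61-0.05j, (-1.13+2.18j)], [(0.44+0.16j), (0.31-0.86j), 0.91+1.06j]] + [[(0.23-0.17j), (0.34+0.45j), 0.35-0.79j],[0.02-0.82j, (1.61+0.05j), -1.13-2.18j],[(0.44-0.16j), 0.31+0.86j, (0.91-1.06j)]]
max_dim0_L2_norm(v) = 3.41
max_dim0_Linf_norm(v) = 3.15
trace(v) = 2.99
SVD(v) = [[-0.23, -0.95, -0.20], [0.97, -0.24, 0.03], [-0.08, -0.19, 0.98]] @ diag([4.192146768159572, 2.3962130283986345, 2.213903475028191]) @ [[0.20, 0.67, -0.72],[0.43, -0.72, -0.55],[0.88, 0.2, 0.43]]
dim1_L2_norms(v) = [2.52, 4.11, 2.24]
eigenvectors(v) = [[0.90+0.00j,-0.18+0.23j,-0.18-0.23j],[-0.26+0.00j,-0.83+0.00j,-0.83-0.00j],[-0.35+0.00j,-0.18+0.44j,-0.18-0.44j]]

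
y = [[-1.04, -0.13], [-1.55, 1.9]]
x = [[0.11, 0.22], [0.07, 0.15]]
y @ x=[[-0.12, -0.25], [-0.04, -0.06]]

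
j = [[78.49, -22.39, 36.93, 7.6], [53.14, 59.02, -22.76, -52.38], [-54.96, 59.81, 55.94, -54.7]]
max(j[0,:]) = 78.49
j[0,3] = 7.6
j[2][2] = 55.94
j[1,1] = 59.02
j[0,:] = [78.49, -22.39, 36.93, 7.6]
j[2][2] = 55.94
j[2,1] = 59.81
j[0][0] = 78.49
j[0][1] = -22.39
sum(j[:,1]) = 96.44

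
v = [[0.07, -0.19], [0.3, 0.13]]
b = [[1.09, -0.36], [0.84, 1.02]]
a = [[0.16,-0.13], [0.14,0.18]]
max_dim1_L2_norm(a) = 0.23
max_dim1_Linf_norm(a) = 0.18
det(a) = 0.05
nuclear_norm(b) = 2.43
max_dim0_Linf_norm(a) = 0.18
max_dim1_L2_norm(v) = 0.33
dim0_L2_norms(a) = [0.21, 0.22]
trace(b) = 2.11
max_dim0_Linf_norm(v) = 0.3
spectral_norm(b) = 1.46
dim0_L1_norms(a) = [0.3, 0.31]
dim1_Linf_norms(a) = [0.16, 0.18]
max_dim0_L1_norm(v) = 0.37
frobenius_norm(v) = 0.38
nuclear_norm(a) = 0.43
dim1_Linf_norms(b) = [1.09, 1.02]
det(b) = 1.41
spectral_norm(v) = 0.33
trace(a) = 0.34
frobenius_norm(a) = 0.31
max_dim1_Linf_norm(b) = 1.09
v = a @ b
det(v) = 0.07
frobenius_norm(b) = 1.75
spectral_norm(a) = 0.23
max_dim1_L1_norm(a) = 0.32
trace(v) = 0.20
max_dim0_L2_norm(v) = 0.31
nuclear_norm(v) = 0.53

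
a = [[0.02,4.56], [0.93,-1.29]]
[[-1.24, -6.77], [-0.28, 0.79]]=a @ [[-0.68, -1.2],[-0.27, -1.48]]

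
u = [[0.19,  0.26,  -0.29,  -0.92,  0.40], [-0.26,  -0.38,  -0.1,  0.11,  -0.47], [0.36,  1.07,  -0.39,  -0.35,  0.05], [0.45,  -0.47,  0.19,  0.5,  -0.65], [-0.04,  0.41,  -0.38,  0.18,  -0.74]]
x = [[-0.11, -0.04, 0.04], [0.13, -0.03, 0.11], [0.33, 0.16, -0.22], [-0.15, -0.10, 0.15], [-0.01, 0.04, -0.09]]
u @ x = [[0.05,0.05,-0.07],  [-0.07,-0.02,0.03],  [0.02,-0.07,0.16],  [-0.12,-0.05,0.06],  [-0.09,-0.12,0.22]]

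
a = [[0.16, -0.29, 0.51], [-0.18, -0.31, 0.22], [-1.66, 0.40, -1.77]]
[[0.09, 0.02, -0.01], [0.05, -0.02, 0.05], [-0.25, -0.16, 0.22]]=a @ [[-0.11,0.04,-0.11], [0.11,0.08,-0.13], [0.27,0.07,-0.05]]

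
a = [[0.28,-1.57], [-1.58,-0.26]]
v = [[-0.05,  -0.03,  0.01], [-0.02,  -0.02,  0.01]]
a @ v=[[0.02,0.02,-0.01], [0.08,0.05,-0.02]]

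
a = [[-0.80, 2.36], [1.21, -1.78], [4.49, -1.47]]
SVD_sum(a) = [[-1.63, 0.98], [1.68, -1.0], [3.95, -2.37]] + [[0.83, 1.38], [-0.47, -0.78], [0.54, 0.9]]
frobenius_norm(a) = 5.76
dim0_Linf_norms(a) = [4.49, 2.36]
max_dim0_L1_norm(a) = 6.5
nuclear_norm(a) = 7.48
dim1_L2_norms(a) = [2.49, 2.15, 4.72]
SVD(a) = [[-0.35,0.76], [0.36,-0.43], [0.86,0.49]] @ diag([5.352179741985326, 2.1253874963125847]) @ [[0.86,-0.51], [0.51,0.86]]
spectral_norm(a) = 5.35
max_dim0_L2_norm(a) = 4.72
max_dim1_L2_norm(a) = 4.72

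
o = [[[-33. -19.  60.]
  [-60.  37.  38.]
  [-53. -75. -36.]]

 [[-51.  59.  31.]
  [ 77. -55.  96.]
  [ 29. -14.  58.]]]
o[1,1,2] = 96.0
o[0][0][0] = -33.0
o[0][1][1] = 37.0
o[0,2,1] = -75.0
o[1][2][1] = -14.0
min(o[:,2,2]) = -36.0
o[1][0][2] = 31.0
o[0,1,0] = -60.0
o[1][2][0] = 29.0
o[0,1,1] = 37.0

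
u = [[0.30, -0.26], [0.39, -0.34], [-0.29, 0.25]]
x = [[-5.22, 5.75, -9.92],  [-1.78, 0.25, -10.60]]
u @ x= [[-1.10, 1.66, -0.22], [-1.43, 2.16, -0.26], [1.07, -1.60, 0.23]]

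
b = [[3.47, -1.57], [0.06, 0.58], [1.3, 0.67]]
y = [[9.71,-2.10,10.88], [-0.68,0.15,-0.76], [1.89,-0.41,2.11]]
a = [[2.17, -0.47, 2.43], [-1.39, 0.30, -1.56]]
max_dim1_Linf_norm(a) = 2.43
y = b @ a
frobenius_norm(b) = 4.12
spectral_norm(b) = 3.93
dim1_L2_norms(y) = [14.73, 1.03, 2.86]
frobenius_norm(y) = 15.04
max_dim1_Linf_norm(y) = 10.88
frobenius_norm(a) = 3.91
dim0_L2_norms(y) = [9.92, 2.14, 11.11]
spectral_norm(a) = 3.91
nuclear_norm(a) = 3.91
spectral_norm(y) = 15.04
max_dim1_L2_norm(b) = 3.81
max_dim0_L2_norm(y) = 11.11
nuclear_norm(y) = 15.05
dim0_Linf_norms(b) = [3.47, 1.57]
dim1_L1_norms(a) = [5.07, 3.25]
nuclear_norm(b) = 5.18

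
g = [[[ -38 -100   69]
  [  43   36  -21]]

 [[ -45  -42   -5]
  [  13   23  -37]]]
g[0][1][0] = 43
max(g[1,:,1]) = 23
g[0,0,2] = 69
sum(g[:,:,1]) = -83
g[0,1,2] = -21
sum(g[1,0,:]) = -92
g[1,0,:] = [-45, -42, -5]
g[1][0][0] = -45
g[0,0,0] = -38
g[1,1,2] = -37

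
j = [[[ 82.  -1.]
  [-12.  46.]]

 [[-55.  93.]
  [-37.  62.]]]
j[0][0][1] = -1.0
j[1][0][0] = -55.0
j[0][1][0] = -12.0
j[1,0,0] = -55.0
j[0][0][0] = 82.0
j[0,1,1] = 46.0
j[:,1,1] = [46.0, 62.0]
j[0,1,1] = 46.0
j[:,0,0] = [82.0, -55.0]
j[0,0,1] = -1.0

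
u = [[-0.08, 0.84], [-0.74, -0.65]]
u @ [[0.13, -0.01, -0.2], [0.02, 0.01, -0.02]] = [[0.01, 0.01, -0.0], [-0.11, 0.0, 0.16]]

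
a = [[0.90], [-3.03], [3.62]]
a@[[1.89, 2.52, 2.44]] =[[1.7, 2.27, 2.2],  [-5.73, -7.64, -7.39],  [6.84, 9.12, 8.83]]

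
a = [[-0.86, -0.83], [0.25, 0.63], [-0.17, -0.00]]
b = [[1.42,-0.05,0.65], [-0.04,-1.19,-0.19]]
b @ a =[[-1.34, -1.21], [-0.23, -0.72]]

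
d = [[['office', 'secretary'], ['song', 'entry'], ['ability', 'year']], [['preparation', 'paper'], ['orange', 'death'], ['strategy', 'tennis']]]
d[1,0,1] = 'paper'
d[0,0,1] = 'secretary'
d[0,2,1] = 'year'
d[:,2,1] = ['year', 'tennis']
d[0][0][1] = 'secretary'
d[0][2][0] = 'ability'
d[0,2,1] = 'year'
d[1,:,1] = ['paper', 'death', 'tennis']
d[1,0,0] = 'preparation'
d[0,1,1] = 'entry'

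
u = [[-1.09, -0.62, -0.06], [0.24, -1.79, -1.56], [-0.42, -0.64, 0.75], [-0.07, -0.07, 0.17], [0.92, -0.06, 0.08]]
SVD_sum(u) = [[-0.00, -0.40, -0.33], [-0.0, -1.84, -1.5], [-0.00, -0.02, -0.02], [0.00, 0.04, 0.03], [0.00, 0.0, 0.00]] + [[-1.01, -0.31, 0.39], [0.23, 0.07, -0.09], [-0.73, -0.22, 0.28], [-0.13, -0.04, 0.05], [0.70, 0.22, -0.27]] + [[-0.07, 0.10, -0.12], [0.01, -0.02, 0.02], [0.31, -0.4, 0.49], [0.06, -0.07, 0.09], [0.22, -0.28, 0.34]]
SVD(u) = [[0.21, -0.7, -0.19], [0.98, 0.16, 0.04], [0.01, -0.5, 0.79], [-0.02, -0.09, 0.14], [-0.00, 0.48, 0.56]] @ diag([2.42976415570041, 1.621724189325917, 0.8838873239438809]) @ [[-0.00, -0.78, -0.63], [0.9, 0.28, -0.34], [0.44, -0.57, 0.7]]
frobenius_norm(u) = 3.05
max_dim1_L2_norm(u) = 2.39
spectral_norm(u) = 2.43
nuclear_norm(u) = 4.94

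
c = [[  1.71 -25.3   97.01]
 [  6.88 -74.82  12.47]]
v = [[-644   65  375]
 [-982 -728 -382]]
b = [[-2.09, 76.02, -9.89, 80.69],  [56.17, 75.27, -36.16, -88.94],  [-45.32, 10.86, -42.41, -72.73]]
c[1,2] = 12.47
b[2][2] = -42.41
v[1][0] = -982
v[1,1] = -728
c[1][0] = 6.88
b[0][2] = -9.89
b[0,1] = 76.02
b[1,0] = 56.17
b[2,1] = 10.86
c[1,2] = 12.47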